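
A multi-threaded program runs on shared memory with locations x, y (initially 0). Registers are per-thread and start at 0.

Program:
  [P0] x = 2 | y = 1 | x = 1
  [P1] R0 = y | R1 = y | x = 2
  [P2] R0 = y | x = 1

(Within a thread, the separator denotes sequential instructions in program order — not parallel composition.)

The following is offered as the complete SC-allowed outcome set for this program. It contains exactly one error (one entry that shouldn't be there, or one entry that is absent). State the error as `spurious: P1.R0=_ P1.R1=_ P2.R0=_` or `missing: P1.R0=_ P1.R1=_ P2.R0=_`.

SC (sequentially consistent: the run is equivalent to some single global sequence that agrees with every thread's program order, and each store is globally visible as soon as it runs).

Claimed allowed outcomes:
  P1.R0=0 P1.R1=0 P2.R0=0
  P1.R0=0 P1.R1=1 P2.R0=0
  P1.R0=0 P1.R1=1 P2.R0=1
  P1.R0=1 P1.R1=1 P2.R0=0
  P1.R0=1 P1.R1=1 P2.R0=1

outcome vector order: (P1.R0,P1.R1,P2.R0)
[SC] allowed = {(0,0,0) (0,0,1) (0,1,0) (0,1,1) (1,1,0) (1,1,1)}
SC∖claimed = {(0,0,1)}

missing: P1.R0=0 P1.R1=0 P2.R0=1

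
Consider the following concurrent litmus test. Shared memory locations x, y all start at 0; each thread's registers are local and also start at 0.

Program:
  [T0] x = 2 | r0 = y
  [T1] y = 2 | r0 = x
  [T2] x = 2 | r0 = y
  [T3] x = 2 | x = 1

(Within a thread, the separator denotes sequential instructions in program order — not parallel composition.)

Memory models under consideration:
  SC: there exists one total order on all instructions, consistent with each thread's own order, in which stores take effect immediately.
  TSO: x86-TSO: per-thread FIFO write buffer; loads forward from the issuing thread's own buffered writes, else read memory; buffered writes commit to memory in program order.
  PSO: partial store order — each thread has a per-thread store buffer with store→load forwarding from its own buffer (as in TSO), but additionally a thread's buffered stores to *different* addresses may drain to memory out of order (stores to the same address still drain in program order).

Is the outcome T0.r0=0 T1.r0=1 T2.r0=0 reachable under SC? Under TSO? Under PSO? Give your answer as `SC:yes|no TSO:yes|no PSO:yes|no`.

outcome vector order: (T0.r0,T1.r0,T2.r0)
SC (9): 010 012 020 022 202 210 212 220 222
TSO (12): 000 002 010 012 020 022 200 202 210 212 220 222
PSO (12): 000 002 010 012 020 022 200 202 210 212 220 222
target 010 ∈ {SC,TSO,PSO}

SC:yes TSO:yes PSO:yes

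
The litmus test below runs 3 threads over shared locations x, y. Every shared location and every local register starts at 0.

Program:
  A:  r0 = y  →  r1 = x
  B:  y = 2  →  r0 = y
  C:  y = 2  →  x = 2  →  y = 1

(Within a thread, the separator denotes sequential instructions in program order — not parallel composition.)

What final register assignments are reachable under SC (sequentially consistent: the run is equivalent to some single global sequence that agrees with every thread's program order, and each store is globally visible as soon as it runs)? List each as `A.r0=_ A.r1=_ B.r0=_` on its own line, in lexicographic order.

A.r0=0 A.r1=0 B.r0=1
A.r0=0 A.r1=0 B.r0=2
A.r0=0 A.r1=2 B.r0=1
A.r0=0 A.r1=2 B.r0=2
A.r0=1 A.r1=2 B.r0=1
A.r0=1 A.r1=2 B.r0=2
A.r0=2 A.r1=0 B.r0=1
A.r0=2 A.r1=0 B.r0=2
A.r0=2 A.r1=2 B.r0=1
A.r0=2 A.r1=2 B.r0=2

outcome vector order: (A.r0,A.r1,B.r0)
|SC outcomes| = 10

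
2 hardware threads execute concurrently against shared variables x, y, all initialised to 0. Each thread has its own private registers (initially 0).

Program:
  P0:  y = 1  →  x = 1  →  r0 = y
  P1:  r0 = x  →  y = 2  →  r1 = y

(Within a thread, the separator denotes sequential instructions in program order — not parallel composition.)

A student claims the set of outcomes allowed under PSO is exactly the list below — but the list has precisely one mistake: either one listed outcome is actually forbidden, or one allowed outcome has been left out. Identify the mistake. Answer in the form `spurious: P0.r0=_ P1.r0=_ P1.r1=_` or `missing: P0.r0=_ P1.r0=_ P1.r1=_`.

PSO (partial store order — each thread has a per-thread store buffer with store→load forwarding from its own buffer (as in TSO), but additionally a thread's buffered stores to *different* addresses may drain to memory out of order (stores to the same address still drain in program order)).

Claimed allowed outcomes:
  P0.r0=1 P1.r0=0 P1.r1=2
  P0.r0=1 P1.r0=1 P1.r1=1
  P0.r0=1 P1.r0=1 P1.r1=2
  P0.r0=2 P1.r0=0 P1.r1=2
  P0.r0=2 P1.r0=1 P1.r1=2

outcome vector order: (P0.r0,P1.r0,P1.r1)
under PSO → <1 0 1> <1 0 2> <1 1 1> <1 1 2> <2 0 2> <2 1 2>
PSO∖claimed = {<1 0 1>}

missing: P0.r0=1 P1.r0=0 P1.r1=1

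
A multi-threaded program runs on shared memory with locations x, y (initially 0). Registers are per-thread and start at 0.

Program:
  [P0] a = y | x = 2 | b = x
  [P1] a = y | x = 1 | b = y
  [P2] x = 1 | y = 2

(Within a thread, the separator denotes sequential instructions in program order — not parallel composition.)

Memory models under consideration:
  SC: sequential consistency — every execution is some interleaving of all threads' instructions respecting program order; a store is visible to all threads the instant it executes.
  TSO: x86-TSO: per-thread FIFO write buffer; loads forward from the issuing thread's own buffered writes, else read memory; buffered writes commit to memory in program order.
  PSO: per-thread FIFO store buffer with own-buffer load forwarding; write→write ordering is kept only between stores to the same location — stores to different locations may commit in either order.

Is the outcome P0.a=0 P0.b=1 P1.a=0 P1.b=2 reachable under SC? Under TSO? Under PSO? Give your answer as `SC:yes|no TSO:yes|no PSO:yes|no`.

outcome vector order: (P0.a,P0.b,P1.a,P1.b)
under SC → 0/1/0/0, 0/1/0/2, 0/1/2/2, 0/2/0/0, 0/2/0/2, 0/2/2/2, 2/1/0/2, 2/1/2/2, 2/2/0/0, 2/2/0/2, 2/2/2/2
under TSO → 0/1/0/0, 0/1/0/2, 0/1/2/2, 0/2/0/0, 0/2/0/2, 0/2/2/2, 2/1/0/0, 2/1/0/2, 2/1/2/2, 2/2/0/0, 2/2/0/2, 2/2/2/2
under PSO → 0/1/0/0, 0/1/0/2, 0/1/2/2, 0/2/0/0, 0/2/0/2, 0/2/2/2, 2/1/0/0, 2/1/0/2, 2/1/2/2, 2/2/0/0, 2/2/0/2, 2/2/2/2
target 0/1/0/2 ∈ {SC,TSO,PSO}

SC:yes TSO:yes PSO:yes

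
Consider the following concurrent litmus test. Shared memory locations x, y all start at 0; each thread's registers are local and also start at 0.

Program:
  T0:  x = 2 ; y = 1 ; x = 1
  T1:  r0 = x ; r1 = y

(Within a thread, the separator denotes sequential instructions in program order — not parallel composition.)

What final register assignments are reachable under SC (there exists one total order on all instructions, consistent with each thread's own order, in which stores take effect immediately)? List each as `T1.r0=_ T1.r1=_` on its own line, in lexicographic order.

outcome vector order: (T1.r0,T1.r1)
|SC outcomes| = 5

T1.r0=0 T1.r1=0
T1.r0=0 T1.r1=1
T1.r0=1 T1.r1=1
T1.r0=2 T1.r1=0
T1.r0=2 T1.r1=1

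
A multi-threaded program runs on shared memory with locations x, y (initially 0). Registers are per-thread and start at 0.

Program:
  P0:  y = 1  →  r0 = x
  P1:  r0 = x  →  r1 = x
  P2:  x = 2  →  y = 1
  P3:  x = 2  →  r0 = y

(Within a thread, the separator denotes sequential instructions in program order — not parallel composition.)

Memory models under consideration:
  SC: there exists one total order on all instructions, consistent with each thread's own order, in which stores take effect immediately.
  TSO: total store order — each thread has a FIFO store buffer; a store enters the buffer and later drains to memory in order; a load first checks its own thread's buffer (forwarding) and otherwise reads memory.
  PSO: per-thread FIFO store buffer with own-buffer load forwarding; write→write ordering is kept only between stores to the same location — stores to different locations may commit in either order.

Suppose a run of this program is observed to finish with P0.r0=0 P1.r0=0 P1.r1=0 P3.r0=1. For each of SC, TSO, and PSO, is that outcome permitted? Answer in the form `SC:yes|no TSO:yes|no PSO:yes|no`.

outcome vector order: (P0.r0,P1.r0,P1.r1,P3.r0)
SC: 9 outcomes — {(0,0,0,1), (0,0,2,1), (0,2,2,1), (2,0,0,0), (2,0,0,1), (2,0,2,0), (2,0,2,1), (2,2,2,0), (2,2,2,1)}
TSO: 12 outcomes — {(0,0,0,0), (0,0,0,1), (0,0,2,0), (0,0,2,1), (0,2,2,0), (0,2,2,1), (2,0,0,0), (2,0,0,1), (2,0,2,0), (2,0,2,1), (2,2,2,0), (2,2,2,1)}
PSO: 12 outcomes — {(0,0,0,0), (0,0,0,1), (0,0,2,0), (0,0,2,1), (0,2,2,0), (0,2,2,1), (2,0,0,0), (2,0,0,1), (2,0,2,0), (2,0,2,1), (2,2,2,0), (2,2,2,1)}
target (0,0,0,1) ∈ {SC,TSO,PSO}

SC:yes TSO:yes PSO:yes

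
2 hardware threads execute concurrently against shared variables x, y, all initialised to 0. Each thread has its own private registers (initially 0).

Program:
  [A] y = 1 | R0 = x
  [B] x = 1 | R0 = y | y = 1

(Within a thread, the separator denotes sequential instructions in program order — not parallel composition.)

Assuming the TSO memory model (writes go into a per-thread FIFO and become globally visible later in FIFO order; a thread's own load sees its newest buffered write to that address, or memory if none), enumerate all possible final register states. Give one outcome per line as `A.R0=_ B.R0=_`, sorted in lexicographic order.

outcome vector order: (A.R0,B.R0)
|TSO outcomes| = 4

A.R0=0 B.R0=0
A.R0=0 B.R0=1
A.R0=1 B.R0=0
A.R0=1 B.R0=1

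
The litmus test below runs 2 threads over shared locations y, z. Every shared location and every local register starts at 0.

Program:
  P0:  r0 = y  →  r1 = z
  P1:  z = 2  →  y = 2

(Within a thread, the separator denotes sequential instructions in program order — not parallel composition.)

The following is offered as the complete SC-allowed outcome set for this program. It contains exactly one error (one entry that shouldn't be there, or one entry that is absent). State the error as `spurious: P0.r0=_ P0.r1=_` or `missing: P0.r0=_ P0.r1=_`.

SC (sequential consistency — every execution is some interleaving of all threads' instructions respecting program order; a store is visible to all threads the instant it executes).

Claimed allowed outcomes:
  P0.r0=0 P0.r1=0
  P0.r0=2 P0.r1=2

outcome vector order: (P0.r0,P0.r1)
[SC] allowed = {0/0, 0/2, 2/2}
SC∖claimed = {0/2}

missing: P0.r0=0 P0.r1=2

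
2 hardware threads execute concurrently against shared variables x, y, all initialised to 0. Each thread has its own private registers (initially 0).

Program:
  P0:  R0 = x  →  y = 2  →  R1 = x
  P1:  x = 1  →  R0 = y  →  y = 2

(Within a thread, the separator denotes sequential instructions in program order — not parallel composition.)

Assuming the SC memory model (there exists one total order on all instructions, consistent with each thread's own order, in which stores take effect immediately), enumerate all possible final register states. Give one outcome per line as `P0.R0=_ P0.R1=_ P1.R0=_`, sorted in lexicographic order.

outcome vector order: (P0.R0,P0.R1,P1.R0)
|SC outcomes| = 5

P0.R0=0 P0.R1=0 P1.R0=2
P0.R0=0 P0.R1=1 P1.R0=0
P0.R0=0 P0.R1=1 P1.R0=2
P0.R0=1 P0.R1=1 P1.R0=0
P0.R0=1 P0.R1=1 P1.R0=2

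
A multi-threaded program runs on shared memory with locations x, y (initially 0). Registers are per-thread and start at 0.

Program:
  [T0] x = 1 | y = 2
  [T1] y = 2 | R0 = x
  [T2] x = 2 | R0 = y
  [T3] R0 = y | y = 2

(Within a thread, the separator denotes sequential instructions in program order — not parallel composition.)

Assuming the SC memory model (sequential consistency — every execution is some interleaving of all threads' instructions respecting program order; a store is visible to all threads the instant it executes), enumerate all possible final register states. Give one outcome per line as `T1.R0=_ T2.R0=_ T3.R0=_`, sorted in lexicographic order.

outcome vector order: (T1.R0,T2.R0,T3.R0)
|SC outcomes| = 10

T1.R0=0 T2.R0=2 T3.R0=0
T1.R0=0 T2.R0=2 T3.R0=2
T1.R0=1 T2.R0=0 T3.R0=0
T1.R0=1 T2.R0=0 T3.R0=2
T1.R0=1 T2.R0=2 T3.R0=0
T1.R0=1 T2.R0=2 T3.R0=2
T1.R0=2 T2.R0=0 T3.R0=0
T1.R0=2 T2.R0=0 T3.R0=2
T1.R0=2 T2.R0=2 T3.R0=0
T1.R0=2 T2.R0=2 T3.R0=2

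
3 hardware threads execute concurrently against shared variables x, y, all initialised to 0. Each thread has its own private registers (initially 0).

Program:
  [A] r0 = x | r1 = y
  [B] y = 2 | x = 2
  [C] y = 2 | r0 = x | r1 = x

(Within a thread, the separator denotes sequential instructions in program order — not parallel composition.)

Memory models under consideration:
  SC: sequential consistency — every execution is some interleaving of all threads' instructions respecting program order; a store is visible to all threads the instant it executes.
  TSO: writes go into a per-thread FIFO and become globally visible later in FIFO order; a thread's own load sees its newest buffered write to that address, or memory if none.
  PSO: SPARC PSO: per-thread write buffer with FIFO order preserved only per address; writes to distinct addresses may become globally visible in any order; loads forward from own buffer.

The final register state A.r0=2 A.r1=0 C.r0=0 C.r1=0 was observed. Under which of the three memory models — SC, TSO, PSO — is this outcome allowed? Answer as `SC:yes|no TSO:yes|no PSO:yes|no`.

outcome vector order: (A.r0,A.r1,C.r0,C.r1)
SC: 9 outcomes — {(0,0,0,0) (0,0,0,2) (0,0,2,2) (0,2,0,0) (0,2,0,2) (0,2,2,2) (2,2,0,0) (2,2,0,2) (2,2,2,2)}
TSO: 9 outcomes — {(0,0,0,0) (0,0,0,2) (0,0,2,2) (0,2,0,0) (0,2,0,2) (0,2,2,2) (2,2,0,0) (2,2,0,2) (2,2,2,2)}
PSO: 12 outcomes — {(0,0,0,0) (0,0,0,2) (0,0,2,2) (0,2,0,0) (0,2,0,2) (0,2,2,2) (2,0,0,0) (2,0,0,2) (2,0,2,2) (2,2,0,0) (2,2,0,2) (2,2,2,2)}
target (2,0,0,0) ∈ {PSO}

SC:no TSO:no PSO:yes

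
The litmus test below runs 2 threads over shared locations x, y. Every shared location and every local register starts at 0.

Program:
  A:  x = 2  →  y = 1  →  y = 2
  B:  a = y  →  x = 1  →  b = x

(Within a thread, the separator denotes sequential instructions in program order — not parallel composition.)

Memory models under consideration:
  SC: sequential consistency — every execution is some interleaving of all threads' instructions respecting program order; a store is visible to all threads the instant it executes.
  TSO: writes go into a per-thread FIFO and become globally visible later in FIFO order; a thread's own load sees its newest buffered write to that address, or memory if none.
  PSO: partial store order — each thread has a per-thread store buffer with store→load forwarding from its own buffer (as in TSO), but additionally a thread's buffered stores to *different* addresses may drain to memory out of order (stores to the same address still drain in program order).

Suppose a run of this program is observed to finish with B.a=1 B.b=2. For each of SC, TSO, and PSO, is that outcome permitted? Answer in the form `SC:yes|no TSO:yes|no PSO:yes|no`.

SC:no TSO:no PSO:yes

outcome vector order: (B.a,B.b)
[SC] allowed = {(0,1) (0,2) (1,1) (2,1)}
[TSO] allowed = {(0,1) (0,2) (1,1) (2,1)}
[PSO] allowed = {(0,1) (0,2) (1,1) (1,2) (2,1) (2,2)}
target (1,2) ∈ {PSO}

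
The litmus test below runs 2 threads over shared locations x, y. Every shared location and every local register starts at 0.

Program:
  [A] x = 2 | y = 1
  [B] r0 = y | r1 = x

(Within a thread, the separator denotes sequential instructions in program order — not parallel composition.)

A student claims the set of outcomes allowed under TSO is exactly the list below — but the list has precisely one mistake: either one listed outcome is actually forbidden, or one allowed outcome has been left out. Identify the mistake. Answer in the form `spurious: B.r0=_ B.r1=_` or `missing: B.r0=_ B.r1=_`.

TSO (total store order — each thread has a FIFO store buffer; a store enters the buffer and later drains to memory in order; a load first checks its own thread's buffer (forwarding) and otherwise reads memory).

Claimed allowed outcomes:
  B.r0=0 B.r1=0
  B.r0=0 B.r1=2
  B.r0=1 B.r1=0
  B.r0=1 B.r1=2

spurious: B.r0=1 B.r1=0

outcome vector order: (B.r0,B.r1)
under TSO → <0 0>, <0 2>, <1 2>
claimed∖TSO = {<1 0>}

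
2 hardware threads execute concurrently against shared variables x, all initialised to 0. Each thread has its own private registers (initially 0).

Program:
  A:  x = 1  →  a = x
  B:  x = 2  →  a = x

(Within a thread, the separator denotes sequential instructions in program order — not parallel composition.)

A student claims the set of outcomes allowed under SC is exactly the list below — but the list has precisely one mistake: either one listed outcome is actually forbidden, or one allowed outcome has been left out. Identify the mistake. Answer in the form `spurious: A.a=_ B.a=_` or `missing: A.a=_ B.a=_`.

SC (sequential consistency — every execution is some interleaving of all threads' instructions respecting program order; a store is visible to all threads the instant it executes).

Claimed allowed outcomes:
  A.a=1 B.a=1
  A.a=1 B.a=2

outcome vector order: (A.a,B.a)
SC (3): (1,1); (1,2); (2,2)
SC∖claimed = {(2,2)}

missing: A.a=2 B.a=2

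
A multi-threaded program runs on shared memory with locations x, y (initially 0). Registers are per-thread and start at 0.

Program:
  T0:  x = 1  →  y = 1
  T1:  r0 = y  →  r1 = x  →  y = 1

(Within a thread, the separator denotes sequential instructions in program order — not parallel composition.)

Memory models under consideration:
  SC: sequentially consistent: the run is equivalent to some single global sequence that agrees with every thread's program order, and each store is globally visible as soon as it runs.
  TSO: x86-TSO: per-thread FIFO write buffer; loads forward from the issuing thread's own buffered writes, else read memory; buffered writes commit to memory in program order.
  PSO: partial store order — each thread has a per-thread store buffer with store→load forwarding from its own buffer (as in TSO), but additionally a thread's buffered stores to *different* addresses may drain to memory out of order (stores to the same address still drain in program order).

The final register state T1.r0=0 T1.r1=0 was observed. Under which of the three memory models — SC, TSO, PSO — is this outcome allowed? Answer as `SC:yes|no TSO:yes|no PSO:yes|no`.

outcome vector order: (T1.r0,T1.r1)
SC (3): (0,0), (0,1), (1,1)
TSO (3): (0,0), (0,1), (1,1)
PSO (4): (0,0), (0,1), (1,0), (1,1)
target (0,0) ∈ {SC,TSO,PSO}

SC:yes TSO:yes PSO:yes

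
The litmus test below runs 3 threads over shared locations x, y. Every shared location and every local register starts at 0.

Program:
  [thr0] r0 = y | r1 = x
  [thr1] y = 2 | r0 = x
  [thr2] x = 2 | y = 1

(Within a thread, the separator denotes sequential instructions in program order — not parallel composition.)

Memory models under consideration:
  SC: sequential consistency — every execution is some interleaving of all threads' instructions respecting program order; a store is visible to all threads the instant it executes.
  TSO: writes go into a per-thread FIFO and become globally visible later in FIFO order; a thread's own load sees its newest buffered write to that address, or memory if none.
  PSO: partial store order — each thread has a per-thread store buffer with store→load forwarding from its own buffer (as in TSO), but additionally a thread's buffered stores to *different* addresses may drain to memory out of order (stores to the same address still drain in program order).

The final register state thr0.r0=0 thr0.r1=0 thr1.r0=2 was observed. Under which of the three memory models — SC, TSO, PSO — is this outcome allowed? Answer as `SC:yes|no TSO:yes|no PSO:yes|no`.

outcome vector order: (thr0.r0,thr0.r1,thr1.r0)
SC: 10 outcomes — {(0,0,0) (0,0,2) (0,2,0) (0,2,2) (1,2,0) (1,2,2) (2,0,0) (2,0,2) (2,2,0) (2,2,2)}
TSO: 10 outcomes — {(0,0,0) (0,0,2) (0,2,0) (0,2,2) (1,2,0) (1,2,2) (2,0,0) (2,0,2) (2,2,0) (2,2,2)}
PSO: 12 outcomes — {(0,0,0) (0,0,2) (0,2,0) (0,2,2) (1,0,0) (1,0,2) (1,2,0) (1,2,2) (2,0,0) (2,0,2) (2,2,0) (2,2,2)}
target (0,0,2) ∈ {SC,TSO,PSO}

SC:yes TSO:yes PSO:yes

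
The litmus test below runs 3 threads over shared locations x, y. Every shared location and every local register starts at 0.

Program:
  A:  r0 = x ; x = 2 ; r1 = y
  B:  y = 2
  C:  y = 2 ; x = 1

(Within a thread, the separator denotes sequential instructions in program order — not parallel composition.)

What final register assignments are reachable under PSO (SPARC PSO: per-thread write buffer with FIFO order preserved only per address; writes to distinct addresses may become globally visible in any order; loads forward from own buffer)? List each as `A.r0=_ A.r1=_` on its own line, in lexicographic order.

A.r0=0 A.r1=0
A.r0=0 A.r1=2
A.r0=1 A.r1=0
A.r0=1 A.r1=2

outcome vector order: (A.r0,A.r1)
|PSO outcomes| = 4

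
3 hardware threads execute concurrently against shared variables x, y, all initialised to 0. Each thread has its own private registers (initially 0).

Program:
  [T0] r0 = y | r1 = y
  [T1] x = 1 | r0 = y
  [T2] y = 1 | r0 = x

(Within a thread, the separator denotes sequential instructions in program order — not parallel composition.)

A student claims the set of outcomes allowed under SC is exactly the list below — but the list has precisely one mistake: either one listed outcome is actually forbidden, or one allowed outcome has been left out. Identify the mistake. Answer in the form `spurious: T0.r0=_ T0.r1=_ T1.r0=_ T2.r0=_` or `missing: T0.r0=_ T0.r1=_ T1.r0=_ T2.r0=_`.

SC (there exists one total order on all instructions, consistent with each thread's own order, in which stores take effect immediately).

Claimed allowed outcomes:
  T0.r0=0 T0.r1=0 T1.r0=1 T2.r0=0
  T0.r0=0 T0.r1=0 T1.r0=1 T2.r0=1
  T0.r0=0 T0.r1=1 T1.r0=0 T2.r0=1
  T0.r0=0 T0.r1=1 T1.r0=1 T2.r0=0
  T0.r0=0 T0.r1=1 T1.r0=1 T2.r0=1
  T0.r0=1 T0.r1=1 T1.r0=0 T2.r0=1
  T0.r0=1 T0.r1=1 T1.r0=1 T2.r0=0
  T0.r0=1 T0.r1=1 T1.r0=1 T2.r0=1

missing: T0.r0=0 T0.r1=0 T1.r0=0 T2.r0=1

outcome vector order: (T0.r0,T0.r1,T1.r0,T2.r0)
SC: 9 outcomes — {0/0/0/1 0/0/1/0 0/0/1/1 0/1/0/1 0/1/1/0 0/1/1/1 1/1/0/1 1/1/1/0 1/1/1/1}
SC∖claimed = {0/0/0/1}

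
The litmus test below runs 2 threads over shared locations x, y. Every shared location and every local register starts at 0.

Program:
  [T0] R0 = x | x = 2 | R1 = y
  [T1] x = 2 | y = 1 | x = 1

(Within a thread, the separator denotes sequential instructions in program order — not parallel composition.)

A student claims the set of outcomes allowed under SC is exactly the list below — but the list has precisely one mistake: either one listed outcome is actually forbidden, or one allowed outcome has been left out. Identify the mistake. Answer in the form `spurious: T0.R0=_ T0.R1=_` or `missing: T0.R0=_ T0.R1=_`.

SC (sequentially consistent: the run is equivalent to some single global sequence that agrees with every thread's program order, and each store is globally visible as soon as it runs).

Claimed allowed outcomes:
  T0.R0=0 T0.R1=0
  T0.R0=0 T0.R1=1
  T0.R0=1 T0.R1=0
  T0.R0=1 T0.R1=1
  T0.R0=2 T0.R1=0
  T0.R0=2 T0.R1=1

outcome vector order: (T0.R0,T0.R1)
under SC → <0 0> <0 1> <1 1> <2 0> <2 1>
claimed∖SC = {<1 0>}

spurious: T0.R0=1 T0.R1=0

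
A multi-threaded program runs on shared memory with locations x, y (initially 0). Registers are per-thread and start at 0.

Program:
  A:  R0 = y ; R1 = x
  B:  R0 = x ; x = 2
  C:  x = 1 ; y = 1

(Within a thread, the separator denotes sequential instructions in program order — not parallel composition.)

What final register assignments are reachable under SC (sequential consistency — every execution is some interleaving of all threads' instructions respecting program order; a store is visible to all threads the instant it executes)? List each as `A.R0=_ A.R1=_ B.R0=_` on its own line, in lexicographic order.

A.R0=0 A.R1=0 B.R0=0
A.R0=0 A.R1=0 B.R0=1
A.R0=0 A.R1=1 B.R0=0
A.R0=0 A.R1=1 B.R0=1
A.R0=0 A.R1=2 B.R0=0
A.R0=0 A.R1=2 B.R0=1
A.R0=1 A.R1=1 B.R0=0
A.R0=1 A.R1=1 B.R0=1
A.R0=1 A.R1=2 B.R0=0
A.R0=1 A.R1=2 B.R0=1

outcome vector order: (A.R0,A.R1,B.R0)
|SC outcomes| = 10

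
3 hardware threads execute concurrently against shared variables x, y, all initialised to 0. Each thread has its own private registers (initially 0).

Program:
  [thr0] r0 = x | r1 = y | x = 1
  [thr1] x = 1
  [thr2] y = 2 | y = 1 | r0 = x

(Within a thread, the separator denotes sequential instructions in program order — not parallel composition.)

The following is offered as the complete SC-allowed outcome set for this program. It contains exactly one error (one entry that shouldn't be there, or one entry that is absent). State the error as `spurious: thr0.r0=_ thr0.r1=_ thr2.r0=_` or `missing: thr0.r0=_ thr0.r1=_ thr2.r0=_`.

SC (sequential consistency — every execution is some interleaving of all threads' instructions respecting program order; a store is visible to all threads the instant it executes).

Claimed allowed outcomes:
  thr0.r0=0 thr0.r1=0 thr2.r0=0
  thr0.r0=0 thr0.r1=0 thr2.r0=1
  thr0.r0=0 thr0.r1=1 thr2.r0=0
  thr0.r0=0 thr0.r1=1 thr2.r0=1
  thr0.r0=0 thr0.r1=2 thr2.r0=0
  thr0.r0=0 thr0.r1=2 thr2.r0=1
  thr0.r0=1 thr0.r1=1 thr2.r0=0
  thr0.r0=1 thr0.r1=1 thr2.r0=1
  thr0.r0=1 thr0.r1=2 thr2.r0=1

outcome vector order: (thr0.r0,thr0.r1,thr2.r0)
under SC → <0 0 0> <0 0 1> <0 1 0> <0 1 1> <0 2 0> <0 2 1> <1 0 1> <1 1 0> <1 1 1> <1 2 1>
SC∖claimed = {<1 0 1>}

missing: thr0.r0=1 thr0.r1=0 thr2.r0=1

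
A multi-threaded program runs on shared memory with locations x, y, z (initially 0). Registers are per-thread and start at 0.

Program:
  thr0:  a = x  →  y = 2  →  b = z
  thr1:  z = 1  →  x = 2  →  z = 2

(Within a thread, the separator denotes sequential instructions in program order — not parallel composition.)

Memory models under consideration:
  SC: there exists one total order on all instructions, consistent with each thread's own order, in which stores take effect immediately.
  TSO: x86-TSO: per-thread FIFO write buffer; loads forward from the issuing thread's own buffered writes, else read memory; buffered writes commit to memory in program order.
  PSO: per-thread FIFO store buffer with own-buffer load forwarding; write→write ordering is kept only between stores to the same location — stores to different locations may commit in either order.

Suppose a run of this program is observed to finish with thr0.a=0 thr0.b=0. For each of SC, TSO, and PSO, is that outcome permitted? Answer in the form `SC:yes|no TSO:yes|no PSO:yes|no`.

SC:yes TSO:yes PSO:yes

outcome vector order: (thr0.a,thr0.b)
under SC → <0 0>; <0 1>; <0 2>; <2 1>; <2 2>
under TSO → <0 0>; <0 1>; <0 2>; <2 1>; <2 2>
under PSO → <0 0>; <0 1>; <0 2>; <2 0>; <2 1>; <2 2>
target <0 0> ∈ {SC,TSO,PSO}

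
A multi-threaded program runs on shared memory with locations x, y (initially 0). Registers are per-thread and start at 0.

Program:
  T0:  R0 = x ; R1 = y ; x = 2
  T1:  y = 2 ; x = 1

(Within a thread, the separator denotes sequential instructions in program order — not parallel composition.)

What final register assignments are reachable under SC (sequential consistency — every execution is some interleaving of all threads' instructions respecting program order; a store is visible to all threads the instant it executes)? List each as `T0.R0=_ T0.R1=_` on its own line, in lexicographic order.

T0.R0=0 T0.R1=0
T0.R0=0 T0.R1=2
T0.R0=1 T0.R1=2

outcome vector order: (T0.R0,T0.R1)
|SC outcomes| = 3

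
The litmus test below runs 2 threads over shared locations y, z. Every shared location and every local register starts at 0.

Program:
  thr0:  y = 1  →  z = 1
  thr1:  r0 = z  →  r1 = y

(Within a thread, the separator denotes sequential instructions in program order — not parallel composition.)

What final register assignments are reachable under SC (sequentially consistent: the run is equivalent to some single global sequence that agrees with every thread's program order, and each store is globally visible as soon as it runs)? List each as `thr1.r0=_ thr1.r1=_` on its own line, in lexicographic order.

outcome vector order: (thr1.r0,thr1.r1)
|SC outcomes| = 3

thr1.r0=0 thr1.r1=0
thr1.r0=0 thr1.r1=1
thr1.r0=1 thr1.r1=1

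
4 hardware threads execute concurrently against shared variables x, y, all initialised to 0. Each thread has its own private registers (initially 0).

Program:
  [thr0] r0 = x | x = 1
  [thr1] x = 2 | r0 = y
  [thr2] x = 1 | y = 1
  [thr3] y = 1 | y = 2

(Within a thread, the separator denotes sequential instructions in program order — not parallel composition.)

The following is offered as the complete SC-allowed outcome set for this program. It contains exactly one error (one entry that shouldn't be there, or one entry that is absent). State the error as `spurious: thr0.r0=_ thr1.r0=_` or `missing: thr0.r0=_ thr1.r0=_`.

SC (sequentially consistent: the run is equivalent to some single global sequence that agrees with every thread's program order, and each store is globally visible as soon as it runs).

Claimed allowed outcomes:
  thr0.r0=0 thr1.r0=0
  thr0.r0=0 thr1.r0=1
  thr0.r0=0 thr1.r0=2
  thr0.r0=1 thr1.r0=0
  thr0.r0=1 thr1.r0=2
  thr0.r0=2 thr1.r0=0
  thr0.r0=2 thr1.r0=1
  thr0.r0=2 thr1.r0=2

missing: thr0.r0=1 thr1.r0=1

outcome vector order: (thr0.r0,thr1.r0)
under SC → (0,0); (0,1); (0,2); (1,0); (1,1); (1,2); (2,0); (2,1); (2,2)
SC∖claimed = {(1,1)}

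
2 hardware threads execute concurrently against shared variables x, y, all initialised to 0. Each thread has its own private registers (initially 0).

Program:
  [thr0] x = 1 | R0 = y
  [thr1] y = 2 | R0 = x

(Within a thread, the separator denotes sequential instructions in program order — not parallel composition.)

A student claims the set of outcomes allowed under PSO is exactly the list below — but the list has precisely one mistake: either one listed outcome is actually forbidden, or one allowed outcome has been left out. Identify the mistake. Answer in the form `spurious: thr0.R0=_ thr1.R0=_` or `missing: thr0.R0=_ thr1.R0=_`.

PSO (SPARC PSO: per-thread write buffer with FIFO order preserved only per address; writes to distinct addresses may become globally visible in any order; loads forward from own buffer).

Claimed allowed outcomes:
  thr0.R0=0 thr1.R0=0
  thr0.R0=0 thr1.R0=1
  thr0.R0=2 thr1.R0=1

missing: thr0.R0=2 thr1.R0=0

outcome vector order: (thr0.R0,thr1.R0)
[PSO] allowed = {(0,0); (0,1); (2,0); (2,1)}
PSO∖claimed = {(2,0)}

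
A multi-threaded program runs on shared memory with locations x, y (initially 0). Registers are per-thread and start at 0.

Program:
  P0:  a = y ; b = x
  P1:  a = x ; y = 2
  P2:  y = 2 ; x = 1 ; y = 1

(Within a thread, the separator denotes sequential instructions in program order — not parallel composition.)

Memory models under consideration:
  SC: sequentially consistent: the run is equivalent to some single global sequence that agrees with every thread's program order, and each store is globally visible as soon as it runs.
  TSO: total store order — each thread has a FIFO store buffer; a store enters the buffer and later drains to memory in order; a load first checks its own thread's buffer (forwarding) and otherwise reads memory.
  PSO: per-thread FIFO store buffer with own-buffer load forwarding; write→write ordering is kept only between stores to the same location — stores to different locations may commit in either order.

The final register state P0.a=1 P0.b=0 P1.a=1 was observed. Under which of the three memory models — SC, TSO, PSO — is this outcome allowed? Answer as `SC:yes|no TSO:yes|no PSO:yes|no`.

SC:no TSO:no PSO:yes

outcome vector order: (P0.a,P0.b,P1.a)
[SC] allowed = {000 001 010 011 110 111 200 201 210 211}
[TSO] allowed = {000 001 010 011 110 111 200 201 210 211}
[PSO] allowed = {000 001 010 011 100 101 110 111 200 201 210 211}
target 101 ∈ {PSO}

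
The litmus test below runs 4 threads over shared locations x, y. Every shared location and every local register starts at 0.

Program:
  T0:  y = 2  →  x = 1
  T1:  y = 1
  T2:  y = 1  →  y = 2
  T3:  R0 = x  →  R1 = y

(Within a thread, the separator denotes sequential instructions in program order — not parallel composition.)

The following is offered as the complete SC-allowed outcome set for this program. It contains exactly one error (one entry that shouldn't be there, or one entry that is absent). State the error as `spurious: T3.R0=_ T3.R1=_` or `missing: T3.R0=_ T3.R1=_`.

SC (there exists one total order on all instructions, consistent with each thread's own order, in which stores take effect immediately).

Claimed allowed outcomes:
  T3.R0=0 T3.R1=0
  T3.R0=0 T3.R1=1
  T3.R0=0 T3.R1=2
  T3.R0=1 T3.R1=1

missing: T3.R0=1 T3.R1=2

outcome vector order: (T3.R0,T3.R1)
SC (5): 00; 01; 02; 11; 12
SC∖claimed = {12}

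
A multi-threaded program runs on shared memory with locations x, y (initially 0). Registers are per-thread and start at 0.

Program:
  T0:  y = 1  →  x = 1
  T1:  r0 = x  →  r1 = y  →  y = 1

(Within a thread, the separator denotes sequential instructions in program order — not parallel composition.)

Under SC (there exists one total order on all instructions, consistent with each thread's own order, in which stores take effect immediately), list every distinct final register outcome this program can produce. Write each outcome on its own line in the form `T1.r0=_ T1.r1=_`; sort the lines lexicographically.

outcome vector order: (T1.r0,T1.r1)
|SC outcomes| = 3

T1.r0=0 T1.r1=0
T1.r0=0 T1.r1=1
T1.r0=1 T1.r1=1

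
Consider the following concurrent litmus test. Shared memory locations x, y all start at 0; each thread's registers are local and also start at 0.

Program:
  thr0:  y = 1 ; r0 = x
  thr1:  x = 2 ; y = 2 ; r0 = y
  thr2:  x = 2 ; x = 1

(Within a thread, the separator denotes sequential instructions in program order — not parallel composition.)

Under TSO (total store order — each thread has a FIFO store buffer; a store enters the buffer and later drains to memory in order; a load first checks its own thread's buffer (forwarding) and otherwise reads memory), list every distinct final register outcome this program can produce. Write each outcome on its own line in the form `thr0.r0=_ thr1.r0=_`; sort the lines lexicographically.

thr0.r0=0 thr1.r0=1
thr0.r0=0 thr1.r0=2
thr0.r0=1 thr1.r0=1
thr0.r0=1 thr1.r0=2
thr0.r0=2 thr1.r0=1
thr0.r0=2 thr1.r0=2

outcome vector order: (thr0.r0,thr1.r0)
|TSO outcomes| = 6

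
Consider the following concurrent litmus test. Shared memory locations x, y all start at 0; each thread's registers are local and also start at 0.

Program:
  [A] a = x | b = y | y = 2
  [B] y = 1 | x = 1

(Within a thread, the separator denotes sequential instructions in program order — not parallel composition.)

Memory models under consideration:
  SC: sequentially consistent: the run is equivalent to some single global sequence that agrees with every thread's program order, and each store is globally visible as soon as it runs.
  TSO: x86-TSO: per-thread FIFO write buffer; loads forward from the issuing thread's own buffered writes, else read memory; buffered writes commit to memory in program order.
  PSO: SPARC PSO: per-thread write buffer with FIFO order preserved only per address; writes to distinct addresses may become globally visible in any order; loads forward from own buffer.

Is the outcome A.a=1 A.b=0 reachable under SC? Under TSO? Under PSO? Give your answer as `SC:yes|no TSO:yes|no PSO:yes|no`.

SC:no TSO:no PSO:yes

outcome vector order: (A.a,A.b)
SC (3): 0/0 0/1 1/1
TSO (3): 0/0 0/1 1/1
PSO (4): 0/0 0/1 1/0 1/1
target 1/0 ∈ {PSO}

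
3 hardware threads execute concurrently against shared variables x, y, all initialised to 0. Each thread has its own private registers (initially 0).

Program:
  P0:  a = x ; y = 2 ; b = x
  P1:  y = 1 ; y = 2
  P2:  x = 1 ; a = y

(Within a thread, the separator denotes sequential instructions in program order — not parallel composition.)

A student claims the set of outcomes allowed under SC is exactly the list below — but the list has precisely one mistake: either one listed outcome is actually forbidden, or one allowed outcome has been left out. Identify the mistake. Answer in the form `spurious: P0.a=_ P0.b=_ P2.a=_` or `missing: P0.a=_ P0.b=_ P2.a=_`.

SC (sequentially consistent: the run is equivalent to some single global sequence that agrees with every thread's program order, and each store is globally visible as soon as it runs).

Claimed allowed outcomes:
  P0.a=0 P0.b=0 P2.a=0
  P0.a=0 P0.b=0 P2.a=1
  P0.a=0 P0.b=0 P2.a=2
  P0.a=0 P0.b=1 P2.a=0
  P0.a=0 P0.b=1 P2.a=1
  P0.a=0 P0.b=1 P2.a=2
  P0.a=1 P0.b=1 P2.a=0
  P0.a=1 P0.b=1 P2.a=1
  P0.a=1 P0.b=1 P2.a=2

outcome vector order: (P0.a,P0.b,P2.a)
SC: 8 outcomes — {0/0/1, 0/0/2, 0/1/0, 0/1/1, 0/1/2, 1/1/0, 1/1/1, 1/1/2}
claimed∖SC = {0/0/0}

spurious: P0.a=0 P0.b=0 P2.a=0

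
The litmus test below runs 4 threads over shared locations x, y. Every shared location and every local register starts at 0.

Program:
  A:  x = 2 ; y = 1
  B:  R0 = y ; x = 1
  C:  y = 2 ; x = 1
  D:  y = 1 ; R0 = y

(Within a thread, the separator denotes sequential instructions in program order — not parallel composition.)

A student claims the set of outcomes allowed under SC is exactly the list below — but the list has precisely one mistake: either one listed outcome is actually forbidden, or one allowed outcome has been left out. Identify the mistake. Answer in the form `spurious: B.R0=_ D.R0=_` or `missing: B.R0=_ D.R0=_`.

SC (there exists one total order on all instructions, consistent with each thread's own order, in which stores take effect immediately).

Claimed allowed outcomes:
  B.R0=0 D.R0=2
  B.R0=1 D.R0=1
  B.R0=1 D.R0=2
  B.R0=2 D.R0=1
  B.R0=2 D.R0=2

outcome vector order: (B.R0,D.R0)
SC: 6 outcomes — {<0 1>, <0 2>, <1 1>, <1 2>, <2 1>, <2 2>}
SC∖claimed = {<0 1>}

missing: B.R0=0 D.R0=1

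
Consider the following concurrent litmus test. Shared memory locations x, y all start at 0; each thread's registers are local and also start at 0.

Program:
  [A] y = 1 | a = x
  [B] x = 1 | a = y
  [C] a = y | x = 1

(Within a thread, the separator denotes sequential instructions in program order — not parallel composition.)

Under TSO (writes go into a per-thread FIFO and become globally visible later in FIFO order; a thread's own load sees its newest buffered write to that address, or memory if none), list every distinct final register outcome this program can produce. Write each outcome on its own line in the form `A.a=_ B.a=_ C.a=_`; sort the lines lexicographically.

A.a=0 B.a=0 C.a=0
A.a=0 B.a=0 C.a=1
A.a=0 B.a=1 C.a=0
A.a=0 B.a=1 C.a=1
A.a=1 B.a=0 C.a=0
A.a=1 B.a=0 C.a=1
A.a=1 B.a=1 C.a=0
A.a=1 B.a=1 C.a=1

outcome vector order: (A.a,B.a,C.a)
|TSO outcomes| = 8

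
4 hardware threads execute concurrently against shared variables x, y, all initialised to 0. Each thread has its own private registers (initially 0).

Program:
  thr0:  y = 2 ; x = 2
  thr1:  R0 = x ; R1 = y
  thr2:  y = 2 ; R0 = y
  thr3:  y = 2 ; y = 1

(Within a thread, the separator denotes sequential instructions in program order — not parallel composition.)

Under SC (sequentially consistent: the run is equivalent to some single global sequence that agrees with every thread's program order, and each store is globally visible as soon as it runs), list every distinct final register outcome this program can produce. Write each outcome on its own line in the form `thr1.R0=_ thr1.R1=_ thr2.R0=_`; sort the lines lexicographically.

outcome vector order: (thr1.R0,thr1.R1,thr2.R0)
|SC outcomes| = 10

thr1.R0=0 thr1.R1=0 thr2.R0=1
thr1.R0=0 thr1.R1=0 thr2.R0=2
thr1.R0=0 thr1.R1=1 thr2.R0=1
thr1.R0=0 thr1.R1=1 thr2.R0=2
thr1.R0=0 thr1.R1=2 thr2.R0=1
thr1.R0=0 thr1.R1=2 thr2.R0=2
thr1.R0=2 thr1.R1=1 thr2.R0=1
thr1.R0=2 thr1.R1=1 thr2.R0=2
thr1.R0=2 thr1.R1=2 thr2.R0=1
thr1.R0=2 thr1.R1=2 thr2.R0=2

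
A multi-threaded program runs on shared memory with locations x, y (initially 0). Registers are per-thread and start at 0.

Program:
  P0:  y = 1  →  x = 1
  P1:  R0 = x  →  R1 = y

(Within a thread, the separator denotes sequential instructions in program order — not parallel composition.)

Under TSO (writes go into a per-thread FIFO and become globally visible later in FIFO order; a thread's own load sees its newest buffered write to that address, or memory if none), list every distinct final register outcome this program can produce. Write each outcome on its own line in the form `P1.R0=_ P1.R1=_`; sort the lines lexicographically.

outcome vector order: (P1.R0,P1.R1)
|TSO outcomes| = 3

P1.R0=0 P1.R1=0
P1.R0=0 P1.R1=1
P1.R0=1 P1.R1=1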